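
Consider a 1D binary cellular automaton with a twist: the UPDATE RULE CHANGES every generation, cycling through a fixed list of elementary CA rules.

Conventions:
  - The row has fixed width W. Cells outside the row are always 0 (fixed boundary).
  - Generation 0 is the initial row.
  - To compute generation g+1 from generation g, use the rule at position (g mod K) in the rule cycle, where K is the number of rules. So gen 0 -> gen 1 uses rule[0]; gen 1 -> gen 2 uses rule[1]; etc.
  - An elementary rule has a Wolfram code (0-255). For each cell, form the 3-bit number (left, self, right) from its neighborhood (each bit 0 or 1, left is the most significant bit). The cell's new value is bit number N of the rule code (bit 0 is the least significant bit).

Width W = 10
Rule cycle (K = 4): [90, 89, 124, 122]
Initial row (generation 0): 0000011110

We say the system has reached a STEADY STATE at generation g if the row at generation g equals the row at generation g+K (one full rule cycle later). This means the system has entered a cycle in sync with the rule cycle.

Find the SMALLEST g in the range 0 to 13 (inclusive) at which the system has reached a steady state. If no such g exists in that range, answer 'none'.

Answer: none

Derivation:
Gen 0: 0000011110
Gen 1 (rule 90): 0000110011
Gen 2 (rule 89): 1110111011
Gen 3 (rule 124): 1011101111
Gen 4 (rule 122): 0110111001
Gen 5 (rule 90): 1110101110
Gen 6 (rule 89): 1010001011
Gen 7 (rule 124): 1111001111
Gen 8 (rule 122): 1001111001
Gen 9 (rule 90): 0111001110
Gen 10 (rule 89): 0101101011
Gen 11 (rule 124): 0111111111
Gen 12 (rule 122): 1100000001
Gen 13 (rule 90): 1110000010
Gen 14 (rule 89): 1011111001
Gen 15 (rule 124): 1110001101
Gen 16 (rule 122): 1011011110
Gen 17 (rule 90): 0011010011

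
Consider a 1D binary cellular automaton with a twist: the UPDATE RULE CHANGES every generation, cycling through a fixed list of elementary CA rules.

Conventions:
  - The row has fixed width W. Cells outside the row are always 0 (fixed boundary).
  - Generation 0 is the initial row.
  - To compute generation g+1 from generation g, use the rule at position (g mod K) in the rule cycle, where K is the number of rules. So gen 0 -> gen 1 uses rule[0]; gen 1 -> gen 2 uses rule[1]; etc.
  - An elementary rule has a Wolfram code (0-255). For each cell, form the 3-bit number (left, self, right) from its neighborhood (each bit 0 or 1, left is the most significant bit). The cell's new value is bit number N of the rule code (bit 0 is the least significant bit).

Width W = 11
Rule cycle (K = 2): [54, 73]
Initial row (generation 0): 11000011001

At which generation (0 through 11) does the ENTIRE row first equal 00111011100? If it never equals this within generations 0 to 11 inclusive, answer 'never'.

Answer: 9

Derivation:
Gen 0: 11000011001
Gen 1 (rule 54): 00100100111
Gen 2 (rule 73): 10000000101
Gen 3 (rule 54): 11000001111
Gen 4 (rule 73): 11011101001
Gen 5 (rule 54): 00100011111
Gen 6 (rule 73): 10001010001
Gen 7 (rule 54): 11011111011
Gen 8 (rule 73): 11010001011
Gen 9 (rule 54): 00111011100
Gen 10 (rule 73): 10101010101
Gen 11 (rule 54): 11111111111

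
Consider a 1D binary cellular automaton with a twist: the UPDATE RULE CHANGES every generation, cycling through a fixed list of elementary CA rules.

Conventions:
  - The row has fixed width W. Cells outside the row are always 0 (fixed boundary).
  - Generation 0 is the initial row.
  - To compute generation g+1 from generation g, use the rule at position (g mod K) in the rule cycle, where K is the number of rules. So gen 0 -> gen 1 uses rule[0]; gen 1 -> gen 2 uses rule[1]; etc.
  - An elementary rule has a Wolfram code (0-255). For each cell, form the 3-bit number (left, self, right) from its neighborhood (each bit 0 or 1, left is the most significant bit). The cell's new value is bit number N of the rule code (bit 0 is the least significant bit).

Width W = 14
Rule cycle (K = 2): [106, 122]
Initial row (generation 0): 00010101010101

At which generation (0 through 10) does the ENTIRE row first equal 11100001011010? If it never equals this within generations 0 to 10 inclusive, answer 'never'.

Answer: never

Derivation:
Gen 0: 00010101010101
Gen 1 (rule 106): 00101010101010
Gen 2 (rule 122): 01010101010101
Gen 3 (rule 106): 10101010101010
Gen 4 (rule 122): 01010101010101
Gen 5 (rule 106): 10101010101010
Gen 6 (rule 122): 01010101010101
Gen 7 (rule 106): 10101010101010
Gen 8 (rule 122): 01010101010101
Gen 9 (rule 106): 10101010101010
Gen 10 (rule 122): 01010101010101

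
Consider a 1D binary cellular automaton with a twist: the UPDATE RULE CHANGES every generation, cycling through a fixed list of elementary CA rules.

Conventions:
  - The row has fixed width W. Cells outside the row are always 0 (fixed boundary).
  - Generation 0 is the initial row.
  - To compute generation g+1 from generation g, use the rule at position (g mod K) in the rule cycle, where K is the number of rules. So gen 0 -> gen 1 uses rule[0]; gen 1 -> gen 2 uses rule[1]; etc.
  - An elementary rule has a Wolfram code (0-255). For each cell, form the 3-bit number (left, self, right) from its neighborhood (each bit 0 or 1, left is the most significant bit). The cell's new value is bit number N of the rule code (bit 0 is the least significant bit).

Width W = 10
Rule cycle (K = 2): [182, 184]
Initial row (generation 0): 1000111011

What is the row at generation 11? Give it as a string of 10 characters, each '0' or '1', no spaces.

Answer: 1001111111

Derivation:
Gen 0: 1000111011
Gen 1 (rule 182): 1101010100
Gen 2 (rule 184): 1010101010
Gen 3 (rule 182): 1111111111
Gen 4 (rule 184): 1111111110
Gen 5 (rule 182): 0111111101
Gen 6 (rule 184): 0111111010
Gen 7 (rule 182): 1011110111
Gen 8 (rule 184): 0111101110
Gen 9 (rule 182): 1011010101
Gen 10 (rule 184): 0110101010
Gen 11 (rule 182): 1001111111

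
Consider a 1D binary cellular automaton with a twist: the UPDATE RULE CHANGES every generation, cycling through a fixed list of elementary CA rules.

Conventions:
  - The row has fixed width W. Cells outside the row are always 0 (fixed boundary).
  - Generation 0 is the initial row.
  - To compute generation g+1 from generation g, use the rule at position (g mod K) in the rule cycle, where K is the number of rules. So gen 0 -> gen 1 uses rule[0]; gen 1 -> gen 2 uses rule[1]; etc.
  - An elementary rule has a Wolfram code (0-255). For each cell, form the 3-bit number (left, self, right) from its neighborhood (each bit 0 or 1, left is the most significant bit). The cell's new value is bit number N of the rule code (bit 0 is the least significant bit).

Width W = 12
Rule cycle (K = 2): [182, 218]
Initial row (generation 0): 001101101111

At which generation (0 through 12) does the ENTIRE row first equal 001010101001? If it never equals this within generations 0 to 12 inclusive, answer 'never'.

Gen 0: 001101101111
Gen 1 (rule 182): 010010010110
Gen 2 (rule 218): 101101100111
Gen 3 (rule 182): 110010011010
Gen 4 (rule 218): 111101111001
Gen 5 (rule 182): 011010110111
Gen 6 (rule 218): 111000110111
Gen 7 (rule 182): 010101001010
Gen 8 (rule 218): 100000110001
Gen 9 (rule 182): 110001001011
Gen 10 (rule 218): 111010110011
Gen 11 (rule 182): 010111001100
Gen 12 (rule 218): 100111111110

Answer: never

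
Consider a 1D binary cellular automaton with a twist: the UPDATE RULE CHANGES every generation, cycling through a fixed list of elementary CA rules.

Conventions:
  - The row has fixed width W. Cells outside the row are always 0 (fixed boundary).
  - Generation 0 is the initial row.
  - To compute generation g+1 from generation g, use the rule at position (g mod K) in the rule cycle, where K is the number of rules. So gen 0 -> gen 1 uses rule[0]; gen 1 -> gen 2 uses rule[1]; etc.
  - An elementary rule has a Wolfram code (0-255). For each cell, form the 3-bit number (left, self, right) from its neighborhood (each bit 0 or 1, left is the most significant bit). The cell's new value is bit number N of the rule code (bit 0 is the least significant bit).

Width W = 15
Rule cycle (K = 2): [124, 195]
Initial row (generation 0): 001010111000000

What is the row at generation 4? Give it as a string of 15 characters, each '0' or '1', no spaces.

Gen 0: 001010111000000
Gen 1 (rule 124): 001111101100000
Gen 2 (rule 195): 110111100101111
Gen 3 (rule 124): 111100110111001
Gen 4 (rule 195): 011101010011010

Answer: 011101010011010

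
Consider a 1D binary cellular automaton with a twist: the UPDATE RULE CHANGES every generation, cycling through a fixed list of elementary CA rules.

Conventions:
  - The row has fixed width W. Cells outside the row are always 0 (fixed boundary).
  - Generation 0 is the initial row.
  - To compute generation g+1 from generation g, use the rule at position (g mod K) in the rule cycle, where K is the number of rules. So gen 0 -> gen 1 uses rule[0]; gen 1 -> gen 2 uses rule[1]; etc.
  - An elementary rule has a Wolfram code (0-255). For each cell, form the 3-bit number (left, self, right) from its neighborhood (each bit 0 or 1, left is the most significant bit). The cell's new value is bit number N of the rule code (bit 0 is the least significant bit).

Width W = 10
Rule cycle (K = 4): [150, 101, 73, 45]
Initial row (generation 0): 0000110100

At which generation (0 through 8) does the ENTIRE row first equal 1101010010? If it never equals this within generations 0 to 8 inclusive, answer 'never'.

Gen 0: 0000110100
Gen 1 (rule 150): 0001000110
Gen 2 (rule 101): 1101010010
Gen 3 (rule 73): 1100000000
Gen 4 (rule 45): 1001111111
Gen 5 (rule 150): 1110111110
Gen 6 (rule 101): 0011000010
Gen 7 (rule 73): 1011011000
Gen 8 (rule 45): 1110110011

Answer: 2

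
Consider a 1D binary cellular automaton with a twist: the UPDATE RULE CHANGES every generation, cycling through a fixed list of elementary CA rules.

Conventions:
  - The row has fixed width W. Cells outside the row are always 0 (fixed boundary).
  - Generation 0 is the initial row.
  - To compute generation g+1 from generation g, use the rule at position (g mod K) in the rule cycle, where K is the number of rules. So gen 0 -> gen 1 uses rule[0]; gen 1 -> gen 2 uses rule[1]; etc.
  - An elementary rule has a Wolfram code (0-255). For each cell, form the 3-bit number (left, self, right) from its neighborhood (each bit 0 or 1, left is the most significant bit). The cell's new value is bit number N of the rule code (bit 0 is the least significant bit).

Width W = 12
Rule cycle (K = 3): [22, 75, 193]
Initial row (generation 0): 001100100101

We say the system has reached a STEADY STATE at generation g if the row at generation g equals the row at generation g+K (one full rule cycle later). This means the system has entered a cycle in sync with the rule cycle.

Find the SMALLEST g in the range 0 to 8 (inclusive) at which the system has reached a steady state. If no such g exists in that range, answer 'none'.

Gen 0: 001100100101
Gen 1 (rule 22): 010011111101
Gen 2 (rule 75): 100110000100
Gen 3 (rule 193): 000010110001
Gen 4 (rule 22): 000110001011
Gen 5 (rule 75): 111110110011
Gen 6 (rule 193): 011110010001
Gen 7 (rule 22): 100001111011
Gen 8 (rule 75): 001111001011
Gen 9 (rule 193): 100111000001
Gen 10 (rule 22): 111000100011
Gen 11 (rule 75): 101011001111

Answer: none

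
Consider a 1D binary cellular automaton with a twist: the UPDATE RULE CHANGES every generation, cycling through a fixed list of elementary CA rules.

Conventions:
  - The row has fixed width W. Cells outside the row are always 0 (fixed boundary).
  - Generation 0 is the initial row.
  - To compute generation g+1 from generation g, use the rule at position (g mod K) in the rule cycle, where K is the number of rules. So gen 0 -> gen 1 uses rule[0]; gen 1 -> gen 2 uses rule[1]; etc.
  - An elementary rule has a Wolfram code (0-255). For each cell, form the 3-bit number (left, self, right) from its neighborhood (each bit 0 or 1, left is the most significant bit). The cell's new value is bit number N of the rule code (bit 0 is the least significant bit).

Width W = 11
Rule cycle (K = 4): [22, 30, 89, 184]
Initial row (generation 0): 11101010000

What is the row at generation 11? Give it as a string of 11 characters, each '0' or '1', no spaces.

Answer: 11111011001

Derivation:
Gen 0: 11101010000
Gen 1 (rule 22): 00001011000
Gen 2 (rule 30): 00011010100
Gen 3 (rule 89): 11011000011
Gen 4 (rule 184): 10110100010
Gen 5 (rule 22): 10000110111
Gen 6 (rule 30): 11001100100
Gen 7 (rule 89): 11101110011
Gen 8 (rule 184): 11011101010
Gen 9 (rule 22): 00000001011
Gen 10 (rule 30): 00000011010
Gen 11 (rule 89): 11111011001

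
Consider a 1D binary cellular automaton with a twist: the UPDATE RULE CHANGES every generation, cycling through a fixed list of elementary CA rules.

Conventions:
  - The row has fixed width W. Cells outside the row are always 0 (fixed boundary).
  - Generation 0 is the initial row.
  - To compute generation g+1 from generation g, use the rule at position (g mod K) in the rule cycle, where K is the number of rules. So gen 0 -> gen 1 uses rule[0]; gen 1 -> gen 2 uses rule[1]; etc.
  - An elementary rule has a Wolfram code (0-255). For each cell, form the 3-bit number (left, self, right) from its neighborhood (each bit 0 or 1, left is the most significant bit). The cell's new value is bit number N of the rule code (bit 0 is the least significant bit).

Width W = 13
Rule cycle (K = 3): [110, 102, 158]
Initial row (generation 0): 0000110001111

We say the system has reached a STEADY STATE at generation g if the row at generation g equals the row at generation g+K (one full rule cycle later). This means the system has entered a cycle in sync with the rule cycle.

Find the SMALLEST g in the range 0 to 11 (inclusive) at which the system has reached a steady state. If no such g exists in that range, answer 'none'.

Answer: none

Derivation:
Gen 0: 0000110001111
Gen 1 (rule 110): 0001110011001
Gen 2 (rule 102): 0010010101011
Gen 3 (rule 158): 0111110101010
Gen 4 (rule 110): 1100011111110
Gen 5 (rule 102): 0100100000010
Gen 6 (rule 158): 1111110000111
Gen 7 (rule 110): 1000010001101
Gen 8 (rule 102): 1000110010111
Gen 9 (rule 158): 1101101110110
Gen 10 (rule 110): 1111111011110
Gen 11 (rule 102): 0000001100010
Gen 12 (rule 158): 0000011010111
Gen 13 (rule 110): 0000111111101
Gen 14 (rule 102): 0001000000111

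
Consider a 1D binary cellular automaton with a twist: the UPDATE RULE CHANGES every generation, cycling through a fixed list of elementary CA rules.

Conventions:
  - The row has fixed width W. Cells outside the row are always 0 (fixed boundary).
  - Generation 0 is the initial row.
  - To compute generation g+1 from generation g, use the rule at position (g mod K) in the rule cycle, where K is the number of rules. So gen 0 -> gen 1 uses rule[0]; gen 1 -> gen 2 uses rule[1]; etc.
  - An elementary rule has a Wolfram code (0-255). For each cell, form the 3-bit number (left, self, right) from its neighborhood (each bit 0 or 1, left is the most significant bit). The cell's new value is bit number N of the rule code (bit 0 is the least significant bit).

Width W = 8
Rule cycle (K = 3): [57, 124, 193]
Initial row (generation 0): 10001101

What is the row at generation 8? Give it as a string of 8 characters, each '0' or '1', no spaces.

Answer: 01101110

Derivation:
Gen 0: 10001101
Gen 1 (rule 57): 01101010
Gen 2 (rule 124): 01111111
Gen 3 (rule 193): 00111111
Gen 4 (rule 57): 10100000
Gen 5 (rule 124): 11110000
Gen 6 (rule 193): 01110111
Gen 7 (rule 57): 01001100
Gen 8 (rule 124): 01101110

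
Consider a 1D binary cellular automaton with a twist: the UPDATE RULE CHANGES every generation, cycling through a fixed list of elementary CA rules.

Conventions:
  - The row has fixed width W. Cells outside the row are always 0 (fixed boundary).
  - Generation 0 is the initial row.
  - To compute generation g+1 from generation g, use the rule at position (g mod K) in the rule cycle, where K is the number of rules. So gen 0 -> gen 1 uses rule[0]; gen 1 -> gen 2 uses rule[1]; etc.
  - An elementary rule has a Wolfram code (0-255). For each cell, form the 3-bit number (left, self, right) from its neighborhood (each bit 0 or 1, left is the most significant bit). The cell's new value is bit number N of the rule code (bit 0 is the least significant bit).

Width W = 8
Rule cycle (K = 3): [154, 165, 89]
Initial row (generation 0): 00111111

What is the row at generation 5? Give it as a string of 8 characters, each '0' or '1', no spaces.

Answer: 11001100

Derivation:
Gen 0: 00111111
Gen 1 (rule 154): 01111110
Gen 2 (rule 165): 00111100
Gen 3 (rule 89): 10100111
Gen 4 (rule 154): 00011110
Gen 5 (rule 165): 11001100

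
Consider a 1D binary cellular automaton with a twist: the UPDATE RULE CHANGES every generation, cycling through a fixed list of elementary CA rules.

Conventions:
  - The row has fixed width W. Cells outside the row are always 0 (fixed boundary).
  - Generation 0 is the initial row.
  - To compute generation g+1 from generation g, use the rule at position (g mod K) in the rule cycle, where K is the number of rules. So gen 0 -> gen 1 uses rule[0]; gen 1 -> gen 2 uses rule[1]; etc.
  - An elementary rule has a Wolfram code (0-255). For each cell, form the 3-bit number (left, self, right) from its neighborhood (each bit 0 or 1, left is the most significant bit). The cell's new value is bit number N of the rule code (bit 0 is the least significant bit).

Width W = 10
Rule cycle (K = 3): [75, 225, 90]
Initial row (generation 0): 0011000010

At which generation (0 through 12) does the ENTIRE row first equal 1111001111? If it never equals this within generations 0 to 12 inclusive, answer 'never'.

Gen 0: 0011000010
Gen 1 (rule 75): 1111011100
Gen 2 (rule 225): 0111101101
Gen 3 (rule 90): 1100101100
Gen 4 (rule 75): 1101001101
Gen 5 (rule 225): 0110000110
Gen 6 (rule 90): 1111001111
Gen 7 (rule 75): 1001011001
Gen 8 (rule 225): 0000101000
Gen 9 (rule 90): 0001000100
Gen 10 (rule 75): 1110011001
Gen 11 (rule 225): 0110001000
Gen 12 (rule 90): 1111010100

Answer: 6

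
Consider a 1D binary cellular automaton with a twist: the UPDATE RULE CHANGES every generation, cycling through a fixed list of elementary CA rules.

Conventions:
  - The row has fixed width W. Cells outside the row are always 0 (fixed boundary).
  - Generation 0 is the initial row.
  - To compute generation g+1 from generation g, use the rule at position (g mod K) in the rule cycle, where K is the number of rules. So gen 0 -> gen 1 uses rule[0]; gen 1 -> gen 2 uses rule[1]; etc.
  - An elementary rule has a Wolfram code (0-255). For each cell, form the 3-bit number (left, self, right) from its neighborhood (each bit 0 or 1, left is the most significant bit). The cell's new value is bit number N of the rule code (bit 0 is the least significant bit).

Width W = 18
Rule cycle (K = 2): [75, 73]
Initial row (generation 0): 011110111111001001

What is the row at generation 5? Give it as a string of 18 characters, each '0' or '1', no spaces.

Answer: 110001111000011110

Derivation:
Gen 0: 011110111111001001
Gen 1 (rule 75): 110010100001010010
Gen 2 (rule 73): 110000001100000000
Gen 3 (rule 75): 110111111101111111
Gen 4 (rule 73): 110100000101000001
Gen 5 (rule 75): 110001111000011110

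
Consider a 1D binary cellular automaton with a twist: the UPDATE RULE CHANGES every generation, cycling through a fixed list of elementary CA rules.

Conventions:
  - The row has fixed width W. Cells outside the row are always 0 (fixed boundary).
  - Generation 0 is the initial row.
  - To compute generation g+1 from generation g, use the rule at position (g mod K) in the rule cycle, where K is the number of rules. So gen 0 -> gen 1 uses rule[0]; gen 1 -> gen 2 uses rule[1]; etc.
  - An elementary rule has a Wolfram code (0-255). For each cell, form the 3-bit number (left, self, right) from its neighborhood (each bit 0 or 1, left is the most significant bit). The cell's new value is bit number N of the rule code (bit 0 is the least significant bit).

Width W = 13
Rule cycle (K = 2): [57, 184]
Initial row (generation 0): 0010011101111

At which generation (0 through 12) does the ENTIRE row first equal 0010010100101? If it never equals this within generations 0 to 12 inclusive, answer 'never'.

Answer: 11

Derivation:
Gen 0: 0010011101111
Gen 1 (rule 57): 1001010011000
Gen 2 (rule 184): 0100101010100
Gen 3 (rule 57): 0010010101011
Gen 4 (rule 184): 0001001010110
Gen 5 (rule 57): 1100100101101
Gen 6 (rule 184): 1010010011010
Gen 7 (rule 57): 0101001010101
Gen 8 (rule 184): 0010100101010
Gen 9 (rule 57): 1001010010101
Gen 10 (rule 184): 0100101001010
Gen 11 (rule 57): 0010010100101
Gen 12 (rule 184): 0001001010010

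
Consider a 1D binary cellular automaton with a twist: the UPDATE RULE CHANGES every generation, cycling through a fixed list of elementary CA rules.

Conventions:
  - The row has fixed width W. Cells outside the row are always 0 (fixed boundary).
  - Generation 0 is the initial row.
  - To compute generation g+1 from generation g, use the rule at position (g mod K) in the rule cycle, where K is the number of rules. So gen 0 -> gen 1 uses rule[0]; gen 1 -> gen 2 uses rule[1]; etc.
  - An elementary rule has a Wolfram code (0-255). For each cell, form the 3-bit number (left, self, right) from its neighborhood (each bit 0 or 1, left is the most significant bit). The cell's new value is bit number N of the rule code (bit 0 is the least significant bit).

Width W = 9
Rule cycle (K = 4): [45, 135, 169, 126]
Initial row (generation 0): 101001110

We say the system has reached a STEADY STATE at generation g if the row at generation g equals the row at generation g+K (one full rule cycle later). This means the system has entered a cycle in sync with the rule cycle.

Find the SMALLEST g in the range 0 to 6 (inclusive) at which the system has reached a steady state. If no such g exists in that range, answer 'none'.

Answer: none

Derivation:
Gen 0: 101001110
Gen 1 (rule 45): 111001000
Gen 2 (rule 135): 010011011
Gen 3 (rule 169): 000010110
Gen 4 (rule 126): 000111111
Gen 5 (rule 45): 110100000
Gen 6 (rule 135): 000101111
Gen 7 (rule 169): 110011110
Gen 8 (rule 126): 111110011
Gen 9 (rule 45): 100000010
Gen 10 (rule 135): 101111110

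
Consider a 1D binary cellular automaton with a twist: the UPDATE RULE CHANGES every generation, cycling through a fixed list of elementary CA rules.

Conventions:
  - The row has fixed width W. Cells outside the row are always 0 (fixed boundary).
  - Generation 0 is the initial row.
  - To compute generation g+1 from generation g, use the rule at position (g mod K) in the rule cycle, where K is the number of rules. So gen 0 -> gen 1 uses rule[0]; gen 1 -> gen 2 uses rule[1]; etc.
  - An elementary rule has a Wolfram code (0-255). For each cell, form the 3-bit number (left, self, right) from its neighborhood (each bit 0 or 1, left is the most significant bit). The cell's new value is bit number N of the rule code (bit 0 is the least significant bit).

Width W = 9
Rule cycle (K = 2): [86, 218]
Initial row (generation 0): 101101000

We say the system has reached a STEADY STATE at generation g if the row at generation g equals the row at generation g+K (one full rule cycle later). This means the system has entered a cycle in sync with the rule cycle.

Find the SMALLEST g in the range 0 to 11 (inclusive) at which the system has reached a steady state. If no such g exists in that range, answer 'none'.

Answer: none

Derivation:
Gen 0: 101101000
Gen 1 (rule 86): 100101100
Gen 2 (rule 218): 011001110
Gen 3 (rule 86): 101110011
Gen 4 (rule 218): 001111111
Gen 5 (rule 86): 010000001
Gen 6 (rule 218): 101000010
Gen 7 (rule 86): 101100111
Gen 8 (rule 218): 001111111
Gen 9 (rule 86): 010000001
Gen 10 (rule 218): 101000010
Gen 11 (rule 86): 101100111
Gen 12 (rule 218): 001111111
Gen 13 (rule 86): 010000001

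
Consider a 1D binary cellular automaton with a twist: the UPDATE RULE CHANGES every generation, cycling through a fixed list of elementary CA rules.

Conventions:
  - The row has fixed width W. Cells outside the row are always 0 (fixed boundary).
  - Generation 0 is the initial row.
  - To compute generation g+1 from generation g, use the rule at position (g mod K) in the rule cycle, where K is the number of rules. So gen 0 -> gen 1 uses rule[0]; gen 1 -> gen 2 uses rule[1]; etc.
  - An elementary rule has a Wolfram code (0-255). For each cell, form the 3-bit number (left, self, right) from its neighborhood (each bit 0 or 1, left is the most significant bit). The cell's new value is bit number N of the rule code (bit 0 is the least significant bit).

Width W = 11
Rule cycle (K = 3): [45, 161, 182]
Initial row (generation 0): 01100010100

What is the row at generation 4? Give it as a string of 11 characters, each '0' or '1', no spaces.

Answer: 11101000000

Derivation:
Gen 0: 01100010100
Gen 1 (rule 45): 01001011101
Gen 2 (rule 161): 00000101010
Gen 3 (rule 182): 00001111111
Gen 4 (rule 45): 11101000000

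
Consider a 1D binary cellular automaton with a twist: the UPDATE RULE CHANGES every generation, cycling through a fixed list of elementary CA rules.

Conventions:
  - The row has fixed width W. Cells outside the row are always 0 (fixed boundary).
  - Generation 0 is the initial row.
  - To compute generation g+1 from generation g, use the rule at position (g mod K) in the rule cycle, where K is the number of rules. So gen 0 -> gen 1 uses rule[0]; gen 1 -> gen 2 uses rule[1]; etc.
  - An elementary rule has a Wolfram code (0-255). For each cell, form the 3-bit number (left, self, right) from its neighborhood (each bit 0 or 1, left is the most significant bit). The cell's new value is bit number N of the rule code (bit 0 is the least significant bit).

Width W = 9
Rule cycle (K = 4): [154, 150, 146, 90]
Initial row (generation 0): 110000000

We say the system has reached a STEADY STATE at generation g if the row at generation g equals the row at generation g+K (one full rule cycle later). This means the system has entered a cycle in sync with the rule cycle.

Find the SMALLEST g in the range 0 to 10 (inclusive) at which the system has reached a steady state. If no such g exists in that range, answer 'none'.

Answer: 4

Derivation:
Gen 0: 110000000
Gen 1 (rule 154): 101000000
Gen 2 (rule 150): 101100000
Gen 3 (rule 146): 000010000
Gen 4 (rule 90): 000101000
Gen 5 (rule 154): 001000100
Gen 6 (rule 150): 011101110
Gen 7 (rule 146): 101000101
Gen 8 (rule 90): 000101000
Gen 9 (rule 154): 001000100
Gen 10 (rule 150): 011101110
Gen 11 (rule 146): 101000101
Gen 12 (rule 90): 000101000
Gen 13 (rule 154): 001000100
Gen 14 (rule 150): 011101110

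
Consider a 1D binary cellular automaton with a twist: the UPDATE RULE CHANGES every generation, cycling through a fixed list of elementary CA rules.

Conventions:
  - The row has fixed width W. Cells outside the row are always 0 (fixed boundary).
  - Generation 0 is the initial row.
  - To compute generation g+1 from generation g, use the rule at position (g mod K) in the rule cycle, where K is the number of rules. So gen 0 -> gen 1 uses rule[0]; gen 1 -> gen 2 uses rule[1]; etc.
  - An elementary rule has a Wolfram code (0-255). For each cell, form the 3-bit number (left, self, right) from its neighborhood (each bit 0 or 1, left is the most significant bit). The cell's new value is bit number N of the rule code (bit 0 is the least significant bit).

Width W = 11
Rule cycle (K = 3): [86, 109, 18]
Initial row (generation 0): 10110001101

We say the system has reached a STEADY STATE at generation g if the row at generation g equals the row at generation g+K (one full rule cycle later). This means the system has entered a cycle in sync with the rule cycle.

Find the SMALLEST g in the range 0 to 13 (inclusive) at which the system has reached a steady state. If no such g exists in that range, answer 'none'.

Gen 0: 10110001101
Gen 1 (rule 86): 10011010101
Gen 2 (rule 109): 10011111111
Gen 3 (rule 18): 01100000000
Gen 4 (rule 86): 10110000000
Gen 5 (rule 109): 11110111111
Gen 6 (rule 18): 00000000000
Gen 7 (rule 86): 00000000000
Gen 8 (rule 109): 11111111111
Gen 9 (rule 18): 00000000000
Gen 10 (rule 86): 00000000000
Gen 11 (rule 109): 11111111111
Gen 12 (rule 18): 00000000000
Gen 13 (rule 86): 00000000000
Gen 14 (rule 109): 11111111111
Gen 15 (rule 18): 00000000000
Gen 16 (rule 86): 00000000000

Answer: 6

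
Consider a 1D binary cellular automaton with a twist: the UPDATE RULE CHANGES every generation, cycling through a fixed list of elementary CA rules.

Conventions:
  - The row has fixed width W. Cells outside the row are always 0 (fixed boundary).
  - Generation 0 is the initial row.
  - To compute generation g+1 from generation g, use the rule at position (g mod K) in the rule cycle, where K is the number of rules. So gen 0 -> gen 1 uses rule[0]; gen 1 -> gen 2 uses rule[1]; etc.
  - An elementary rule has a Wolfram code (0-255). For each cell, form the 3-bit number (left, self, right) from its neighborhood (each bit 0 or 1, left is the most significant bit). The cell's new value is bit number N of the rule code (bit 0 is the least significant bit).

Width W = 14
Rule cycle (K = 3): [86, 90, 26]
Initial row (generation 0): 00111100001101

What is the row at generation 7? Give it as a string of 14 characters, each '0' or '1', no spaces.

Gen 0: 00111100001101
Gen 1 (rule 86): 01000110010101
Gen 2 (rule 90): 10101111100000
Gen 3 (rule 26): 00001000010000
Gen 4 (rule 86): 00011100111000
Gen 5 (rule 90): 00110111101100
Gen 6 (rule 26): 01100100001010
Gen 7 (rule 86): 10111110011011

Answer: 10111110011011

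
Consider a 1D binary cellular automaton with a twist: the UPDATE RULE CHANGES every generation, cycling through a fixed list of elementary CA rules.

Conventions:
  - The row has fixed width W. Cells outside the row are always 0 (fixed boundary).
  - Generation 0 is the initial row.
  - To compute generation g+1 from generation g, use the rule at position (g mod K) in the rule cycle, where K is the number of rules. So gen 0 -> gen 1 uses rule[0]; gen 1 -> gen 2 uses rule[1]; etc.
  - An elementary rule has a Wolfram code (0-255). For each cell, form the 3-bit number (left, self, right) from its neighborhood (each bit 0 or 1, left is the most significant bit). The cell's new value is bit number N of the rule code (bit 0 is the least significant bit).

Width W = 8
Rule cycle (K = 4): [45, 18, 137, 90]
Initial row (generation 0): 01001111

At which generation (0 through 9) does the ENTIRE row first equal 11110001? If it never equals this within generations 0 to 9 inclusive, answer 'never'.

Gen 0: 01001111
Gen 1 (rule 45): 01001000
Gen 2 (rule 18): 10110100
Gen 3 (rule 137): 00100001
Gen 4 (rule 90): 01010010
Gen 5 (rule 45): 01110010
Gen 6 (rule 18): 10001101
Gen 7 (rule 137): 00101000
Gen 8 (rule 90): 01000100
Gen 9 (rule 45): 01010101

Answer: never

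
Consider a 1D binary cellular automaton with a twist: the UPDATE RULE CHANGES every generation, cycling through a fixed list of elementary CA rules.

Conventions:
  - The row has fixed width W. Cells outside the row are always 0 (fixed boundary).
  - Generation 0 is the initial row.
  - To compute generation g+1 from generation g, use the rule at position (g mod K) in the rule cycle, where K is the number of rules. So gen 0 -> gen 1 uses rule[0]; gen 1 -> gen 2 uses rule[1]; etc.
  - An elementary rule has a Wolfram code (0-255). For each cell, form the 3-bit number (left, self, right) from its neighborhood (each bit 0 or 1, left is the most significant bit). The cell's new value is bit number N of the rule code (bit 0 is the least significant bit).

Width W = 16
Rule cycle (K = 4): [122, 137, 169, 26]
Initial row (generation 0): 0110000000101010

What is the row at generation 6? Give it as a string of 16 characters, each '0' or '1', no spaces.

Answer: 0001111001001111

Derivation:
Gen 0: 0110000000101010
Gen 1 (rule 122): 1111000001010101
Gen 2 (rule 137): 1110011100000000
Gen 3 (rule 169): 1100011001111111
Gen 4 (rule 26): 1010110111000000
Gen 5 (rule 122): 0101111101100000
Gen 6 (rule 137): 0001111001001111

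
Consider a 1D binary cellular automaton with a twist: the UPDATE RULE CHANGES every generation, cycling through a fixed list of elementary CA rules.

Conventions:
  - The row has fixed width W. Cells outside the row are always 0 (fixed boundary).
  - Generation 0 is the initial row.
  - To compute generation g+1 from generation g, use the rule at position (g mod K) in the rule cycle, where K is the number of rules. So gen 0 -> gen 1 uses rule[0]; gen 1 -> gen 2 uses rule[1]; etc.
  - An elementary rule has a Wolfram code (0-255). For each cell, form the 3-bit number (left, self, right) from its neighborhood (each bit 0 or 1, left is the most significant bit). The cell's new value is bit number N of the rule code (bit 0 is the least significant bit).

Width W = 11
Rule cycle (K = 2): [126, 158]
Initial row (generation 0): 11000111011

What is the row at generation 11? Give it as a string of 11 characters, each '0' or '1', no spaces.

Gen 0: 11000111011
Gen 1 (rule 126): 11101101111
Gen 2 (rule 158): 11001001110
Gen 3 (rule 126): 11111111011
Gen 4 (rule 158): 11111110010
Gen 5 (rule 126): 10000011111
Gen 6 (rule 158): 11000111110
Gen 7 (rule 126): 11101100011
Gen 8 (rule 158): 11001010110
Gen 9 (rule 126): 11111111111
Gen 10 (rule 158): 11111111110
Gen 11 (rule 126): 10000000011

Answer: 10000000011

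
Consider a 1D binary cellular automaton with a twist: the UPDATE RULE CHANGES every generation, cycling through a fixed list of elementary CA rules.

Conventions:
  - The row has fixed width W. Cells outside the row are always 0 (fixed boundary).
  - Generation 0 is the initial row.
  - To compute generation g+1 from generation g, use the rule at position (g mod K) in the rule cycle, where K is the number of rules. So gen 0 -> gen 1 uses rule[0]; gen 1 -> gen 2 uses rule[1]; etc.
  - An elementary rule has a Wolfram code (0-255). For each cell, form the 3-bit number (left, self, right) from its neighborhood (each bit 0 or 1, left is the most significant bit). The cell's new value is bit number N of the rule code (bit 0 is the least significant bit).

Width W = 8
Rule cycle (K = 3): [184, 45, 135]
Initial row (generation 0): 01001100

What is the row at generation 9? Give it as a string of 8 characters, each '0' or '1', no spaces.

Answer: 10100010

Derivation:
Gen 0: 01001100
Gen 1 (rule 184): 00101010
Gen 2 (rule 45): 10111110
Gen 3 (rule 135): 10011100
Gen 4 (rule 184): 01011010
Gen 5 (rule 45): 01110110
Gen 6 (rule 135): 10100000
Gen 7 (rule 184): 01010000
Gen 8 (rule 45): 01110111
Gen 9 (rule 135): 10100010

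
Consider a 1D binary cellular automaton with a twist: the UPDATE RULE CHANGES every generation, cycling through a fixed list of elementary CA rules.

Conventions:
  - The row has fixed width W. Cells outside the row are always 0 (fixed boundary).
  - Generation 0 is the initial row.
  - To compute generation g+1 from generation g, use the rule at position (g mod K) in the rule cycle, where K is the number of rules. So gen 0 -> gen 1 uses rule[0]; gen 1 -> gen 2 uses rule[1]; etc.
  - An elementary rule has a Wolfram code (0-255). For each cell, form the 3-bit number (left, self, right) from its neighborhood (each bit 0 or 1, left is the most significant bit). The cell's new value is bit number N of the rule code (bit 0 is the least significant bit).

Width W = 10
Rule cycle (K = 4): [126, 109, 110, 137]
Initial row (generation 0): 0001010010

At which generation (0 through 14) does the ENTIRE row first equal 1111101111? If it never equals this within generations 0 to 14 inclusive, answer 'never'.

Gen 0: 0001010010
Gen 1 (rule 126): 0011111111
Gen 2 (rule 109): 1010000001
Gen 3 (rule 110): 1110000011
Gen 4 (rule 137): 1100111010
Gen 5 (rule 126): 1111101111
Gen 6 (rule 109): 1000111001
Gen 7 (rule 110): 1001101011
Gen 8 (rule 137): 0001000010
Gen 9 (rule 126): 0011100111
Gen 10 (rule 109): 1010100101
Gen 11 (rule 110): 1111101111
Gen 12 (rule 137): 1111001110
Gen 13 (rule 126): 1001111011
Gen 14 (rule 109): 1001001111

Answer: 5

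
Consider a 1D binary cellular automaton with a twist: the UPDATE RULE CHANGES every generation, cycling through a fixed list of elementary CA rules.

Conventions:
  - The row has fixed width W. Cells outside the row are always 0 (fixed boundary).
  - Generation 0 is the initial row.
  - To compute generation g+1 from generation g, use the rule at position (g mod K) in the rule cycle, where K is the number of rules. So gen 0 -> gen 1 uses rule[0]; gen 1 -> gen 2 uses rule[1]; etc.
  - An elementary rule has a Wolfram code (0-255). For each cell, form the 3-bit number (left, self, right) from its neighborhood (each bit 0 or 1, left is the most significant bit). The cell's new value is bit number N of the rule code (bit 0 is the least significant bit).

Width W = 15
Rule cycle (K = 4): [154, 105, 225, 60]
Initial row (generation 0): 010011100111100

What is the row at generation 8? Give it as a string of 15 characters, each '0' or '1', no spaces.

Answer: 001000100110011

Derivation:
Gen 0: 010011100111100
Gen 1 (rule 154): 101111011111010
Gen 2 (rule 105): 011001110001100
Gen 3 (rule 225): 001000110100101
Gen 4 (rule 60): 001100101110111
Gen 5 (rule 154): 011011001100110
Gen 6 (rule 105): 011111001100110
Gen 7 (rule 225): 001111000100010
Gen 8 (rule 60): 001000100110011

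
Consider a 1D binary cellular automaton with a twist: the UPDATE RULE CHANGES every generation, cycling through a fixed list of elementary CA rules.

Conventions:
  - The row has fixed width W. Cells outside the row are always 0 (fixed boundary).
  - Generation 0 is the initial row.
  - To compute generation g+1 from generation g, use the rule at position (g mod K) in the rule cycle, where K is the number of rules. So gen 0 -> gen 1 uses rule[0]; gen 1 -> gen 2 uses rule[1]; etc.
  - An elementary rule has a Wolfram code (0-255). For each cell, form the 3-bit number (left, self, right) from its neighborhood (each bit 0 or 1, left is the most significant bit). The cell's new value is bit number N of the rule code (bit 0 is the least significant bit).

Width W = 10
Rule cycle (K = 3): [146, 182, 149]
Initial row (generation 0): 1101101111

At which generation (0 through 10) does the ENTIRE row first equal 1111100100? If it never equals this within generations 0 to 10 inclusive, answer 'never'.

Gen 0: 1101101111
Gen 1 (rule 146): 0000000110
Gen 2 (rule 182): 0000001001
Gen 3 (rule 149): 1111101101
Gen 4 (rule 146): 0111000000
Gen 5 (rule 182): 1010100000
Gen 6 (rule 149): 1010111111
Gen 7 (rule 146): 0000011110
Gen 8 (rule 182): 0000101101
Gen 9 (rule 149): 1110100001
Gen 10 (rule 146): 0100010010

Answer: never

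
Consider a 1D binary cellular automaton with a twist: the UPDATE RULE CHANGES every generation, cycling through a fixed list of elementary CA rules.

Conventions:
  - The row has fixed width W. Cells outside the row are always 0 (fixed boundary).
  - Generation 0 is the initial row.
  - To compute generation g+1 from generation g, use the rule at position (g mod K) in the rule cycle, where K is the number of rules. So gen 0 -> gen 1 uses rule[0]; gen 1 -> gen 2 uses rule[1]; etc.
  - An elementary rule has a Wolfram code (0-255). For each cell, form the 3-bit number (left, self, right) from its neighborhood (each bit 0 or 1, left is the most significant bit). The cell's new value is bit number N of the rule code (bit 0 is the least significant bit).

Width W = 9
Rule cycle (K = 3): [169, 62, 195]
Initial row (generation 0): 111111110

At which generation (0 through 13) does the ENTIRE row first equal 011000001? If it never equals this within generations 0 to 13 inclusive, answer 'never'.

Answer: 10

Derivation:
Gen 0: 111111110
Gen 1 (rule 169): 111111100
Gen 2 (rule 62): 100000010
Gen 3 (rule 195): 001111100
Gen 4 (rule 169): 101111001
Gen 5 (rule 62): 111000111
Gen 6 (rule 195): 011011011
Gen 7 (rule 169): 010110110
Gen 8 (rule 62): 111101101
Gen 9 (rule 195): 011100100
Gen 10 (rule 169): 011000001
Gen 11 (rule 62): 110100011
Gen 12 (rule 195): 010001101
Gen 13 (rule 169): 000101010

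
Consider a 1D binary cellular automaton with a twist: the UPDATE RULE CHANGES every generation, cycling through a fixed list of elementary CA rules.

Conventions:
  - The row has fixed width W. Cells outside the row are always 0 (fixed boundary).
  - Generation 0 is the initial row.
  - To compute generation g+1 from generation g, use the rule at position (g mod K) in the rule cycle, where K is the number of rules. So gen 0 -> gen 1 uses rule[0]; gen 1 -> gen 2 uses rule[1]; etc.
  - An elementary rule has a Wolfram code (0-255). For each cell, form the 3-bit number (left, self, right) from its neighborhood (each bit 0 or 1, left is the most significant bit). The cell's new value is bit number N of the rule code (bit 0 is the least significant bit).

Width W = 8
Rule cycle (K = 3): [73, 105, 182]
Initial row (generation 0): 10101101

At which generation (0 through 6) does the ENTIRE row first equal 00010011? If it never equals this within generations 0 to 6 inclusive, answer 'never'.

Gen 0: 10101101
Gen 1 (rule 73): 00001100
Gen 2 (rule 105): 11101101
Gen 3 (rule 182): 01010011
Gen 4 (rule 73): 00000011
Gen 5 (rule 105): 11111011
Gen 6 (rule 182): 01110100

Answer: never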